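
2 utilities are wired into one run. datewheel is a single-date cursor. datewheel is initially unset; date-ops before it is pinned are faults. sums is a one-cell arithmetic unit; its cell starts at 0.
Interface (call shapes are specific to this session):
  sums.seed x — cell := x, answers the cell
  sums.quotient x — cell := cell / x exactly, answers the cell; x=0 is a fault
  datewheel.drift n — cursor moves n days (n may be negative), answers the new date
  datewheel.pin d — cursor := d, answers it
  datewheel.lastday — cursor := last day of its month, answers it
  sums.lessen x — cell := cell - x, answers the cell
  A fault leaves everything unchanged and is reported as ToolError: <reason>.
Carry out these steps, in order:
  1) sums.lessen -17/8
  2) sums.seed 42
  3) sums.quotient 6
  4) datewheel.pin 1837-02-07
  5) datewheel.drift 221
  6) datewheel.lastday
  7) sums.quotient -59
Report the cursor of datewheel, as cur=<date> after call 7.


% sums.lessen -17/8
= 17/8
% sums.seed 42
= 42
% sums.quotient 6
= 7
% datewheel.pin 1837-02-07
= 1837-02-07
% datewheel.drift 221
= 1837-09-16
% datewheel.lastday
= 1837-09-30
% sums.quotient -59
= -7/59

Answer: cur=1837-09-30


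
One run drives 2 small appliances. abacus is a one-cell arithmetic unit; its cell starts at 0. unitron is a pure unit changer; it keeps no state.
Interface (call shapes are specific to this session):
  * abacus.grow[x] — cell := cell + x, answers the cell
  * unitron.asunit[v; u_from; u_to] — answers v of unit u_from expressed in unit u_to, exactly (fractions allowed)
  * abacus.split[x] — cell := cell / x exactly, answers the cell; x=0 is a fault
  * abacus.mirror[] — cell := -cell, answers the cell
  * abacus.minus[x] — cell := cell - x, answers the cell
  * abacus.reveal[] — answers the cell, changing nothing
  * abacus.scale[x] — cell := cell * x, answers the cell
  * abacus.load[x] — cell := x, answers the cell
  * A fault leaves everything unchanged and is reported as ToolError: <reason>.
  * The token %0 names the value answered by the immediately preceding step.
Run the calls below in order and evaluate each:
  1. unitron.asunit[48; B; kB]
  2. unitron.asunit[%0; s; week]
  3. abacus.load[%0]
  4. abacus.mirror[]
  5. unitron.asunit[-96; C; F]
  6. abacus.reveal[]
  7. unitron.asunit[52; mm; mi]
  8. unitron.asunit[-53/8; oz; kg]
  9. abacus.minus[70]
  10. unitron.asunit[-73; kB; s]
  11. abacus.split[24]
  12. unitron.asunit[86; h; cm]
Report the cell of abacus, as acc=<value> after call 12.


Answer: acc=-882000001/302400000

Derivation:
% asunit 48 B kB
  6/125
% asunit %0 s week
  1/12600000
% load %0
  1/12600000
% mirror
  -1/12600000
% asunit -96 C F
  -704/5
% reveal
  -1/12600000
% asunit 52 mm mi
  13/402336
% asunit -53/8 oz kg
  -2404039561/12800000000
% minus 70
  -882000001/12600000
% asunit -73 kB s
  ToolError: incompatible units
% split 24
  -882000001/302400000
% asunit 86 h cm
  ToolError: incompatible units


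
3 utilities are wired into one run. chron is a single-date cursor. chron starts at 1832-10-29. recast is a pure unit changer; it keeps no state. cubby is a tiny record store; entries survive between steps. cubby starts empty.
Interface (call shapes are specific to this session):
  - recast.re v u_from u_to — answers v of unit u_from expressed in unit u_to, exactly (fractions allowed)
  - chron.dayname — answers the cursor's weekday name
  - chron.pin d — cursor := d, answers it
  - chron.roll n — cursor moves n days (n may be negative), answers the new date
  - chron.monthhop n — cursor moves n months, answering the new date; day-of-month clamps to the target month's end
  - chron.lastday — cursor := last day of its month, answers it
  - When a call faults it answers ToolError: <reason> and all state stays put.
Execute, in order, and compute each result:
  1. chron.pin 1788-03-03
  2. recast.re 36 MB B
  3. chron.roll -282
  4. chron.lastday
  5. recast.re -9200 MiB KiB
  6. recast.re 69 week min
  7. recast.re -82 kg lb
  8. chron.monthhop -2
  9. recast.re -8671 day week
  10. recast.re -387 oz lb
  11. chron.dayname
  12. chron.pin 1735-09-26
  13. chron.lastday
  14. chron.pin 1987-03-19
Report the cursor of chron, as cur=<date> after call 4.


Answer: cur=1787-05-31

Derivation:
==> chron.pin(d='1788-03-03')
<== 1788-03-03
==> recast.re(v='36', u_from='MB', u_to='B')
<== 36000000
==> chron.roll(n='-282')
<== 1787-05-26
==> chron.lastday()
<== 1787-05-31
==> recast.re(v='-9200', u_from='MiB', u_to='KiB')
<== -9420800
==> recast.re(v='69', u_from='week', u_to='min')
<== 695520
==> recast.re(v='-82', u_from='kg', u_to='lb')
<== -8200000000/45359237
==> chron.monthhop(n='-2')
<== 1787-03-31
==> recast.re(v='-8671', u_from='day', u_to='week')
<== -8671/7
==> recast.re(v='-387', u_from='oz', u_to='lb')
<== -387/16
==> chron.dayname()
<== Saturday
==> chron.pin(d='1735-09-26')
<== 1735-09-26
==> chron.lastday()
<== 1735-09-30
==> chron.pin(d='1987-03-19')
<== 1987-03-19


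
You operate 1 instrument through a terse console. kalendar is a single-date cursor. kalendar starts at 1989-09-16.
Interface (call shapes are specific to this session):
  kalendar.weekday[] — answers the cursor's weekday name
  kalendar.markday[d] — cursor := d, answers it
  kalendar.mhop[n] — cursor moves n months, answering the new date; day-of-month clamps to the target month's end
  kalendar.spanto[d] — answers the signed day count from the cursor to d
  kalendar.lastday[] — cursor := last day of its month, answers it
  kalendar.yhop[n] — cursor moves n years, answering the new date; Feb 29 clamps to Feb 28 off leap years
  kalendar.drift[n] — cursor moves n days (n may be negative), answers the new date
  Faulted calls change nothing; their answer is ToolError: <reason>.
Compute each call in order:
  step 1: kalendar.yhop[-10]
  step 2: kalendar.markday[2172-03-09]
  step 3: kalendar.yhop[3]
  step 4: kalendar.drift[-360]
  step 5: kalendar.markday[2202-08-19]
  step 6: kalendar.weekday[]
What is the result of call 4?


Answer: 2174-03-14

Derivation:
Calling kalendar.yhop(n=-10), → 1979-09-16.
I invoke kalendar.markday(d=2172-03-09), → 2172-03-09.
I run kalendar.yhop(n=3), yielding 2175-03-09.
Invoking kalendar.drift(n=-360), and get 2174-03-14.
Now I run kalendar.markday(d=2202-08-19), — result: 2202-08-19.
I try kalendar.weekday, and get Thursday.


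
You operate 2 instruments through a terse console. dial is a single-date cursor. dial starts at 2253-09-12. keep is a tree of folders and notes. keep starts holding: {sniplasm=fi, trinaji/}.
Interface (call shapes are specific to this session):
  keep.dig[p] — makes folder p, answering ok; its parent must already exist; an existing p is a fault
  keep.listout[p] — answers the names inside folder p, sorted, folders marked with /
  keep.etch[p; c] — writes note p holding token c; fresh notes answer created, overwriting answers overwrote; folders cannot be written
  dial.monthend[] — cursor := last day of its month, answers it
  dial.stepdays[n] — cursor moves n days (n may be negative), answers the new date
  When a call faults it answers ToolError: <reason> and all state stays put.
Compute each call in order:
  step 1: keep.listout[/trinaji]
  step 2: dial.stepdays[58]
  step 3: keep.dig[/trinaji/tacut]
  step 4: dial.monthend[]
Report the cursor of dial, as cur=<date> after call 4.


Act: keep.listout[p='/trinaji']
Obs: []
Act: dial.stepdays[n='58']
Obs: 2253-11-09
Act: keep.dig[p='/trinaji/tacut']
Obs: ok
Act: dial.monthend[]
Obs: 2253-11-30

Answer: cur=2253-11-30


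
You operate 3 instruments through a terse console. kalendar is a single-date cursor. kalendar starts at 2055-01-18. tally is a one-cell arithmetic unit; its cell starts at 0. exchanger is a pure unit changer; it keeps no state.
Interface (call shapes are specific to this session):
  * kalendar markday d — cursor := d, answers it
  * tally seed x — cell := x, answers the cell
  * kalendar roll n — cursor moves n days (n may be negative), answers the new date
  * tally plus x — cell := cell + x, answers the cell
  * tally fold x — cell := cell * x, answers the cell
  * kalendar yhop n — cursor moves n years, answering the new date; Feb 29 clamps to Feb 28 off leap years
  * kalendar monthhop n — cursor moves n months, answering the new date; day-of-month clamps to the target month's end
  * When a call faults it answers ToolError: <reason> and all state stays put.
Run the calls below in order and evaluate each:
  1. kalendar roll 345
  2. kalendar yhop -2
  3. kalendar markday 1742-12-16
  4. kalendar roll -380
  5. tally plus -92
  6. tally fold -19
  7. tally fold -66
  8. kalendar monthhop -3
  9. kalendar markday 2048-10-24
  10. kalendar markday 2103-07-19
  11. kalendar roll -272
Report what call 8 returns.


Answer: 1741-09-01

Derivation:
$ kalendar roll n=345
= 2055-12-29
$ kalendar yhop n=-2
= 2053-12-29
$ kalendar markday d=1742-12-16
= 1742-12-16
$ kalendar roll n=-380
= 1741-12-01
$ tally plus x=-92
= -92
$ tally fold x=-19
= 1748
$ tally fold x=-66
= -115368
$ kalendar monthhop n=-3
= 1741-09-01
$ kalendar markday d=2048-10-24
= 2048-10-24
$ kalendar markday d=2103-07-19
= 2103-07-19
$ kalendar roll n=-272
= 2102-10-20


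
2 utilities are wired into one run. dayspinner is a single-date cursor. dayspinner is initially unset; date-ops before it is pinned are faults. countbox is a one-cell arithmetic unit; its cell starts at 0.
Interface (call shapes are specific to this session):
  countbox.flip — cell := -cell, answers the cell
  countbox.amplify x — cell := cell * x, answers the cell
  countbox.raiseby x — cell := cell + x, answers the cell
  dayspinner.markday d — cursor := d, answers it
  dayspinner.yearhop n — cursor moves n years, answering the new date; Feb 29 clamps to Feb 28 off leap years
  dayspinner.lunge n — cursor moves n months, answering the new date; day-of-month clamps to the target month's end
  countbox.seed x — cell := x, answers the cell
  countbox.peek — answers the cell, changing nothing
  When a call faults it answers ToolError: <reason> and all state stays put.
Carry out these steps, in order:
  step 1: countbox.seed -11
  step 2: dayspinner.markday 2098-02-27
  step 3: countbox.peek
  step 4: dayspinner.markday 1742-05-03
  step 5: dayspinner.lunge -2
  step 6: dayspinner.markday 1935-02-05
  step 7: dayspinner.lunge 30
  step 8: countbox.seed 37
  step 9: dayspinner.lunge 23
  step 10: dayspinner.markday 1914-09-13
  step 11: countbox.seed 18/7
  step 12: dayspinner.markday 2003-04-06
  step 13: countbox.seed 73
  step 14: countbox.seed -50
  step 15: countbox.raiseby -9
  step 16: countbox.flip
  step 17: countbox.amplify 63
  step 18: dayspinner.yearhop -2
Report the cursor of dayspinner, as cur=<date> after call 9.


# 1. seed(x: -11) : -11
# 2. markday(d: 2098-02-27) : 2098-02-27
# 3. peek() : -11
# 4. markday(d: 1742-05-03) : 1742-05-03
# 5. lunge(n: -2) : 1742-03-03
# 6. markday(d: 1935-02-05) : 1935-02-05
# 7. lunge(n: 30) : 1937-08-05
# 8. seed(x: 37) : 37
# 9. lunge(n: 23) : 1939-07-05
# 10. markday(d: 1914-09-13) : 1914-09-13
# 11. seed(x: 18/7) : 18/7
# 12. markday(d: 2003-04-06) : 2003-04-06
# 13. seed(x: 73) : 73
# 14. seed(x: -50) : -50
# 15. raiseby(x: -9) : -59
# 16. flip() : 59
# 17. amplify(x: 63) : 3717
# 18. yearhop(n: -2) : 2001-04-06

Answer: cur=1939-07-05


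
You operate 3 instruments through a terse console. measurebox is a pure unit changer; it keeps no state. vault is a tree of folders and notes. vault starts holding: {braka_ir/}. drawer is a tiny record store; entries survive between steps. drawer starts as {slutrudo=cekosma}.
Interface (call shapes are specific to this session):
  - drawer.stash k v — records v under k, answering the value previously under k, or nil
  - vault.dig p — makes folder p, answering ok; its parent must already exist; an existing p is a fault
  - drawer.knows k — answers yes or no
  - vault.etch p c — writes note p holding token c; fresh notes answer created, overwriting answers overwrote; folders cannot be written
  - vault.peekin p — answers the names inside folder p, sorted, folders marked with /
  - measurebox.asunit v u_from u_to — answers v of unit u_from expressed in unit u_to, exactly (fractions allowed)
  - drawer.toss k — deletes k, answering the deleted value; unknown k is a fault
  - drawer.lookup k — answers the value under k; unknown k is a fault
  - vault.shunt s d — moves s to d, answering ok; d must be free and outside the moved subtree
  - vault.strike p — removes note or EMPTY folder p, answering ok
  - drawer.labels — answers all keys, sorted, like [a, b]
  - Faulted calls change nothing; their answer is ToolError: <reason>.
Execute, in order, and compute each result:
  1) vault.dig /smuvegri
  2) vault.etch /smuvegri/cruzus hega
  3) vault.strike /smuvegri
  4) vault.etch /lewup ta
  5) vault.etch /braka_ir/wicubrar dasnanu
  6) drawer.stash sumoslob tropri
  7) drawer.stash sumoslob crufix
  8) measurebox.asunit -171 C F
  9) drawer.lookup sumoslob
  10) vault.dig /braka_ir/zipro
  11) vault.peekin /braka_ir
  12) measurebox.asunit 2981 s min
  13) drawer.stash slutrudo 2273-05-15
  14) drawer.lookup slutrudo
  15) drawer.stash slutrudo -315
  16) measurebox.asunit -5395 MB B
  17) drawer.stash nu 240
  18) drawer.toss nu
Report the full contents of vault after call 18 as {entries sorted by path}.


Invoking dig on /smuvegri, and observe ok.
I use etch on /smuvegri/cruzus, hega, and get created.
I invoke strike on /smuvegri, giving ToolError: not empty.
Using etch on /lewup, ta: created.
Invoking etch on /braka_ir/wicubrar, dasnanu, and see created.
I run stash on sumoslob, tropri, — result: nil.
I call stash on sumoslob, crufix, and see tropri.
Now I run asunit on -171, C, F, and see -1379/5.
I invoke lookup on sumoslob, yielding crufix.
I run dig on /braka_ir/zipro, yielding ok.
I run peekin on /braka_ir, — result: [wicubrar, zipro/].
I try asunit on 2981, s, min, yielding 2981/60.
Next I call stash on slutrudo, 2273-05-15, and get cekosma.
I try lookup on slutrudo, which returns 2273-05-15.
I invoke stash on slutrudo, -315: 2273-05-15.
I invoke asunit on -5395, MB, B, and observe -5395000000.
I use stash on nu, 240, giving nil.
Then toss on nu, giving 240.

Answer: {braka_ir/, braka_ir/wicubrar=dasnanu, braka_ir/zipro/, lewup=ta, smuvegri/, smuvegri/cruzus=hega}


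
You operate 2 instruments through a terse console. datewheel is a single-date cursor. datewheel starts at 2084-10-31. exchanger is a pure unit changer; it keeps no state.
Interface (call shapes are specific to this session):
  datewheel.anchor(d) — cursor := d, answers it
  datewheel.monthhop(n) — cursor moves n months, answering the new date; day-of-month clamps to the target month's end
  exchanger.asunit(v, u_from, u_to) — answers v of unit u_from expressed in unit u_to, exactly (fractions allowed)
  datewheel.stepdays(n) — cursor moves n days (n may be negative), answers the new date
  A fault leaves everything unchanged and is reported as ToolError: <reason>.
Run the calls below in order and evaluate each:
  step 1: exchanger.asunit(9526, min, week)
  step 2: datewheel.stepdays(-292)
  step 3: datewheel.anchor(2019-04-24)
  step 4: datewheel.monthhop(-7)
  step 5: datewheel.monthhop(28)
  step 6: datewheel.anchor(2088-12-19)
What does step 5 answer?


$ asunit 9526 min week
  4763/5040
$ stepdays -292
  2084-01-13
$ anchor 2019-04-24
  2019-04-24
$ monthhop -7
  2018-09-24
$ monthhop 28
  2021-01-24
$ anchor 2088-12-19
  2088-12-19

Answer: 2021-01-24


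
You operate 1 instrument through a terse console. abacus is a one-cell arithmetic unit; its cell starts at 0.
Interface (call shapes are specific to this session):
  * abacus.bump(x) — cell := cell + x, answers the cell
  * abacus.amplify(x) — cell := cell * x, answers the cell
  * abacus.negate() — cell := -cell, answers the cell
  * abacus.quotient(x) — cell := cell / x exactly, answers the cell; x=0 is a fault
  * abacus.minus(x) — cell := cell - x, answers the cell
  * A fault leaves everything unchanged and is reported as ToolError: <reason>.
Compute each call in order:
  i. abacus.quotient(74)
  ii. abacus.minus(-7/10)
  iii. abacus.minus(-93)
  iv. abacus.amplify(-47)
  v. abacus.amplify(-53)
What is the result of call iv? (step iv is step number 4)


>> quotient(x=74)
<< 0
>> minus(x=-7/10)
<< 7/10
>> minus(x=-93)
<< 937/10
>> amplify(x=-47)
<< -44039/10
>> amplify(x=-53)
<< 2334067/10

Answer: -44039/10


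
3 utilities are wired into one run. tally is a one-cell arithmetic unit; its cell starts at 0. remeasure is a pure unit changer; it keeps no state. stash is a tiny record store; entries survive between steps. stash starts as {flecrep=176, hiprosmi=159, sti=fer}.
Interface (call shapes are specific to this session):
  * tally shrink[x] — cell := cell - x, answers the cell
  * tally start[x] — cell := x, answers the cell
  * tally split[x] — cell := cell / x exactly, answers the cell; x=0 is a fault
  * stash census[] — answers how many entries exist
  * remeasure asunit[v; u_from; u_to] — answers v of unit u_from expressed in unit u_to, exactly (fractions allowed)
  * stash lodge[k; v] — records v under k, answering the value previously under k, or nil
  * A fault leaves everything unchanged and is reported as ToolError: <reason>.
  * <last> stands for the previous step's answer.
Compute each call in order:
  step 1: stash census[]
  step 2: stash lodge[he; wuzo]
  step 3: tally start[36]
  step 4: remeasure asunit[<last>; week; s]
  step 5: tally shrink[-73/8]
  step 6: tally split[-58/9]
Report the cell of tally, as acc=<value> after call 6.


Answer: acc=-3249/464

Derivation:
% stash census
[out] 3
% stash lodge k: he v: wuzo
[out] nil
% tally start x: 36
[out] 36
% remeasure asunit v: <last> u_from: week u_to: s
[out] 21772800
% tally shrink x: -73/8
[out] 361/8
% tally split x: -58/9
[out] -3249/464


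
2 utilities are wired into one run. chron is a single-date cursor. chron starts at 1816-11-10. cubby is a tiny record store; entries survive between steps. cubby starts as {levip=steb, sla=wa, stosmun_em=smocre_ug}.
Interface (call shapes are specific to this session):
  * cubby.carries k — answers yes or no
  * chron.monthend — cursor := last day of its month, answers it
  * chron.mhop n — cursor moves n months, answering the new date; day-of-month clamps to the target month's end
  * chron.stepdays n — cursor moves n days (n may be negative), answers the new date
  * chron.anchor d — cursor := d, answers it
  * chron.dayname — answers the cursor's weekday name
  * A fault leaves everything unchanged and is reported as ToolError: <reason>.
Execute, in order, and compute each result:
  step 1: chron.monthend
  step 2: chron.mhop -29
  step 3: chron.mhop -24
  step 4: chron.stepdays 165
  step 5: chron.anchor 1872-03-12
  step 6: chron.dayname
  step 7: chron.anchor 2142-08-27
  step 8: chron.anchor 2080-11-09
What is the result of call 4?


I call monthend, and see 1816-11-30.
Then mhop(-29), and see 1814-06-30.
Then mhop(-24), giving 1812-06-30.
I invoke stepdays(165): 1812-12-12.
Now I run anchor(1872-03-12), giving 1872-03-12.
I run dayname(), which returns Tuesday.
Calling anchor(2142-08-27), giving 2142-08-27.
I try anchor(2080-11-09), yielding 2080-11-09.

Answer: 1812-12-12


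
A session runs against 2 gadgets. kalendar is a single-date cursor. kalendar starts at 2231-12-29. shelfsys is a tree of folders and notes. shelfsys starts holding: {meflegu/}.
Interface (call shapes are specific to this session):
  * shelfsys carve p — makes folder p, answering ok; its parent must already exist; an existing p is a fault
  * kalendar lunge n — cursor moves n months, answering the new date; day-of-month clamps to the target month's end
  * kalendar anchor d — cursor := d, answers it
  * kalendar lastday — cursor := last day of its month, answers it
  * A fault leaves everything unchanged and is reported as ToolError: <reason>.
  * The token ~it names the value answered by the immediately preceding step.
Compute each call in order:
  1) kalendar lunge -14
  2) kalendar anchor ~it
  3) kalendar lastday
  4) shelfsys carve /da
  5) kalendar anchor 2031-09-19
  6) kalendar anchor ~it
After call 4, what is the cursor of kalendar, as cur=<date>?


Answer: cur=2230-10-31

Derivation:
Do: kalendar lunge[n→-14]
See: 2230-10-29
Do: kalendar anchor[d→~it]
See: 2230-10-29
Do: kalendar lastday[]
See: 2230-10-31
Do: shelfsys carve[p→/da]
See: ok
Do: kalendar anchor[d→2031-09-19]
See: 2031-09-19
Do: kalendar anchor[d→~it]
See: 2031-09-19


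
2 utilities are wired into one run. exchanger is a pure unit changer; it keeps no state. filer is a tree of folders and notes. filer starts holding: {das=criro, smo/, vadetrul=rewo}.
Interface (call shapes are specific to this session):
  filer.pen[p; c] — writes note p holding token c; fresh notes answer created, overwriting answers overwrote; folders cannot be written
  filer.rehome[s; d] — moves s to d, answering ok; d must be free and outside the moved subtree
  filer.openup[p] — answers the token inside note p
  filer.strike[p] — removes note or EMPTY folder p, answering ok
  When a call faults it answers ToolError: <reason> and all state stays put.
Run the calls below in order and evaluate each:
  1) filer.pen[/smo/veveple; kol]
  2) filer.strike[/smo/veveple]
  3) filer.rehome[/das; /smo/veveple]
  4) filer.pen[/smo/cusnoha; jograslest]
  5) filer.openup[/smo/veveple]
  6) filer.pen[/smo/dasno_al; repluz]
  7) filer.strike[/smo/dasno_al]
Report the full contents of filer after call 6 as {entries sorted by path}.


Answer: {smo/, smo/cusnoha=jograslest, smo/dasno_al=repluz, smo/veveple=criro, vadetrul=rewo}

Derivation:
Do: filer.pen[p='/smo/veveple'; c='kol']
See: created
Do: filer.strike[p='/smo/veveple']
See: ok
Do: filer.rehome[s='/das'; d='/smo/veveple']
See: ok
Do: filer.pen[p='/smo/cusnoha'; c='jograslest']
See: created
Do: filer.openup[p='/smo/veveple']
See: criro
Do: filer.pen[p='/smo/dasno_al'; c='repluz']
See: created
Do: filer.strike[p='/smo/dasno_al']
See: ok


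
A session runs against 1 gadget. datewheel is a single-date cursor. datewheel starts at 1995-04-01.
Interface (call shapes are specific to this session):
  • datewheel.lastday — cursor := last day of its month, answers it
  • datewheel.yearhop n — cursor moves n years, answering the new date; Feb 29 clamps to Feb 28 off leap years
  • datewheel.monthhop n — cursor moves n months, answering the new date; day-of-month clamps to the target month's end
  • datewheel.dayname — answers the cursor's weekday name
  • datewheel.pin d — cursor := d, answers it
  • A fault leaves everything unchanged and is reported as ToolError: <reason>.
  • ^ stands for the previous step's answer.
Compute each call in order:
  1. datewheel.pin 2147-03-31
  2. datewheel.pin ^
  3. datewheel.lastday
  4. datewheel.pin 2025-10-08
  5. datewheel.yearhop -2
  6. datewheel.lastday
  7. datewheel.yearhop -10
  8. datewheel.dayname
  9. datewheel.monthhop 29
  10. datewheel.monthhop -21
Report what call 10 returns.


Answer: 2014-06-30

Derivation:
Now I run datewheel.pin passing d=2147-03-31, giving 2147-03-31.
Then datewheel.pin passing d=^, yielding 2147-03-31.
I invoke datewheel.lastday(), → 2147-03-31.
Using datewheel.pin passing d=2025-10-08, giving 2025-10-08.
Next I call datewheel.yearhop passing n=-2, yielding 2023-10-08.
I call datewheel.lastday(), and observe 2023-10-31.
I try datewheel.yearhop passing n=-10, and observe 2013-10-31.
I run datewheel.dayname(), yielding Thursday.
I call datewheel.monthhop passing n=29, and see 2016-03-31.
I run datewheel.monthhop passing n=-21, which returns 2014-06-30.


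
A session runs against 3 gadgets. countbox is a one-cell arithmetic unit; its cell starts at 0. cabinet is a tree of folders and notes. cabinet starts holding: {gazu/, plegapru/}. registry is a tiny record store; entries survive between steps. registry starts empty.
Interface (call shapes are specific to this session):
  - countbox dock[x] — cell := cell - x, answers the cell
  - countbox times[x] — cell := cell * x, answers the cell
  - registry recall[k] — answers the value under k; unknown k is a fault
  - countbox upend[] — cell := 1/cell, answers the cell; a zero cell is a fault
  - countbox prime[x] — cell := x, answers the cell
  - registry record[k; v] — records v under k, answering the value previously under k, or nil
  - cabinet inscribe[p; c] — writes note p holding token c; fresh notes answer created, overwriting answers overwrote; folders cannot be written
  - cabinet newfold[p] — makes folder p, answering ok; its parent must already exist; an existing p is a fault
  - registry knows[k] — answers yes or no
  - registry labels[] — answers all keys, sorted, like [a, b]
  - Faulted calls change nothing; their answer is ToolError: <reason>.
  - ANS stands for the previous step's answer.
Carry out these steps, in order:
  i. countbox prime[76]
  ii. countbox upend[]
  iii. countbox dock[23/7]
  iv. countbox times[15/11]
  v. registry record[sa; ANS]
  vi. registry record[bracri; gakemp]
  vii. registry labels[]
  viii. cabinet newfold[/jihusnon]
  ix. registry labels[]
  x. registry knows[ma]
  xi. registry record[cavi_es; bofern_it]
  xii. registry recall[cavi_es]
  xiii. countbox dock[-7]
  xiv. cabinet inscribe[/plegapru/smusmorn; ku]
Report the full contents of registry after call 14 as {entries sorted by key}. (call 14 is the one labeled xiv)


==> countbox prime(x=76)
<== 76
==> countbox upend()
<== 1/76
==> countbox dock(x=23/7)
<== -1741/532
==> countbox times(x=15/11)
<== -26115/5852
==> registry record(k=sa, v=ANS)
<== nil
==> registry record(k=bracri, v=gakemp)
<== nil
==> registry labels()
<== [bracri, sa]
==> cabinet newfold(p=/jihusnon)
<== ok
==> registry labels()
<== [bracri, sa]
==> registry knows(k=ma)
<== no
==> registry record(k=cavi_es, v=bofern_it)
<== nil
==> registry recall(k=cavi_es)
<== bofern_it
==> countbox dock(x=-7)
<== 14849/5852
==> cabinet inscribe(p=/plegapru/smusmorn, c=ku)
<== created

Answer: {bracri=gakemp, cavi_es=bofern_it, sa=-26115/5852}


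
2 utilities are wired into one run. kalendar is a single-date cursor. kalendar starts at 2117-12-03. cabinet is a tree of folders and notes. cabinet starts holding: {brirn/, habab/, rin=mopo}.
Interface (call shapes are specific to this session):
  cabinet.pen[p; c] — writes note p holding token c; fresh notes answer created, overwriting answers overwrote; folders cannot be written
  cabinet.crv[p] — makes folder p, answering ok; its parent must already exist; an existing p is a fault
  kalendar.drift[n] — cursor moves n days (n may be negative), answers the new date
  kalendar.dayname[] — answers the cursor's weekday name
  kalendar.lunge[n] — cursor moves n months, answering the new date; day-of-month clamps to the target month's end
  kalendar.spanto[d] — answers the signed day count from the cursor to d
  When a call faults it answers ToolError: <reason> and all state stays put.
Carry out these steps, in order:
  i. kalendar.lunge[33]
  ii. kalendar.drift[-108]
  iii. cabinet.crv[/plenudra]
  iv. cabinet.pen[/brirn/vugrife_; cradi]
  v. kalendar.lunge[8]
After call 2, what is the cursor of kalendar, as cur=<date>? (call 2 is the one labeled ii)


Answer: cur=2120-05-18

Derivation:
I invoke kalendar.lunge passing 33, → 2120-09-03.
I try kalendar.drift passing -108, which returns 2120-05-18.
Calling cabinet.crv passing /plenudra, which returns ok.
Now I run cabinet.pen passing /brirn/vugrife_, cradi, and see created.
I use kalendar.lunge passing 8, which returns 2121-01-18.


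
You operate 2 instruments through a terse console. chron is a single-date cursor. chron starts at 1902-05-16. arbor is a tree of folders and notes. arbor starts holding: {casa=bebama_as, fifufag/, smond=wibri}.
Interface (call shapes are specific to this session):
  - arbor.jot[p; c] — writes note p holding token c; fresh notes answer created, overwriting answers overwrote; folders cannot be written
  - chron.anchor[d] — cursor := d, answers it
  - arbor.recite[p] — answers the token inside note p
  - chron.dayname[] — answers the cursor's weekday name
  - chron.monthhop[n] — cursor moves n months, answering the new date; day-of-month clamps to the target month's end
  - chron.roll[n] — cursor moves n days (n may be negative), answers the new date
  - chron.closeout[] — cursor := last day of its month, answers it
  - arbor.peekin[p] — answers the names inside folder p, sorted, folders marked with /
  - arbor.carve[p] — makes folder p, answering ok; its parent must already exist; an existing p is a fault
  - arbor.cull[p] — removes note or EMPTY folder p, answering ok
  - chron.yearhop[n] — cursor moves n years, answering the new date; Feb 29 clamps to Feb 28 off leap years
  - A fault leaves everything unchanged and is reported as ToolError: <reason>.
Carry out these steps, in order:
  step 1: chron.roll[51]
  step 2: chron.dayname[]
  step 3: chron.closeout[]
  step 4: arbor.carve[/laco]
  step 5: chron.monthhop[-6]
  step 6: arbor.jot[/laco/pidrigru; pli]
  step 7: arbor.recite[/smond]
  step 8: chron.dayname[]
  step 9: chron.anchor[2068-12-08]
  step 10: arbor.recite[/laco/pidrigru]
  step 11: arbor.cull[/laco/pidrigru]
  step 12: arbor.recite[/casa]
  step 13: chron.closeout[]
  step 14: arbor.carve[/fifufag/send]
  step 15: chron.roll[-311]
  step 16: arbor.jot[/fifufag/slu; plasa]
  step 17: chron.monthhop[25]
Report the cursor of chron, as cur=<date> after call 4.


Answer: cur=1902-07-31

Derivation:
Act: roll[51]
Obs: 1902-07-06
Act: dayname[]
Obs: Sunday
Act: closeout[]
Obs: 1902-07-31
Act: carve[/laco]
Obs: ok
Act: monthhop[-6]
Obs: 1902-01-31
Act: jot[/laco/pidrigru; pli]
Obs: created
Act: recite[/smond]
Obs: wibri
Act: dayname[]
Obs: Friday
Act: anchor[2068-12-08]
Obs: 2068-12-08
Act: recite[/laco/pidrigru]
Obs: pli
Act: cull[/laco/pidrigru]
Obs: ok
Act: recite[/casa]
Obs: bebama_as
Act: closeout[]
Obs: 2068-12-31
Act: carve[/fifufag/send]
Obs: ok
Act: roll[-311]
Obs: 2068-02-24
Act: jot[/fifufag/slu; plasa]
Obs: created
Act: monthhop[25]
Obs: 2070-03-24


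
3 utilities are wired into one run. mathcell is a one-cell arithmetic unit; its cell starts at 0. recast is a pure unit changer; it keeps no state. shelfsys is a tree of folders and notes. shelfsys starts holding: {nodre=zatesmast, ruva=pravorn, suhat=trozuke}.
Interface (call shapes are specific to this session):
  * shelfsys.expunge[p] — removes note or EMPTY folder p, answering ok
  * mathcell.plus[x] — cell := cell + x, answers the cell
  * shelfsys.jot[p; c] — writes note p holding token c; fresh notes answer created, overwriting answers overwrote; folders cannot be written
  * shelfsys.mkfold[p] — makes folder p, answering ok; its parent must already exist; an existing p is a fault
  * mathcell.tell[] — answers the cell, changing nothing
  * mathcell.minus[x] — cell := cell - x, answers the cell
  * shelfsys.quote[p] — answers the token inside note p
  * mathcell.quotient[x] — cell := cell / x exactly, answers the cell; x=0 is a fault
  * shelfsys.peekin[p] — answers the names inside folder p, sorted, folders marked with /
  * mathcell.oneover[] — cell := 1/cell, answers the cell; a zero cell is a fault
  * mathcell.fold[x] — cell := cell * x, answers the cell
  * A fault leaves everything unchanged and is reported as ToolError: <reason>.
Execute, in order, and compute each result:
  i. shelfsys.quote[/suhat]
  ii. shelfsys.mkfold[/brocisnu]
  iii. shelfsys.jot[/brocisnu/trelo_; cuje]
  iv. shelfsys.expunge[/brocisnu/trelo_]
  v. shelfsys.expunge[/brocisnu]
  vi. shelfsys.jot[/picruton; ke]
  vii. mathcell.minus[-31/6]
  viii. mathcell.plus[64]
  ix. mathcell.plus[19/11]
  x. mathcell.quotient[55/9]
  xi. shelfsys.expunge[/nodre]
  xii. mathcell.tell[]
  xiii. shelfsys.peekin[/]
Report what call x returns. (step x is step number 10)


Answer: 14037/1210

Derivation:
→ shelfsys.quote(p=/suhat)
← trozuke
→ shelfsys.mkfold(p=/brocisnu)
← ok
→ shelfsys.jot(p=/brocisnu/trelo_, c=cuje)
← created
→ shelfsys.expunge(p=/brocisnu/trelo_)
← ok
→ shelfsys.expunge(p=/brocisnu)
← ok
→ shelfsys.jot(p=/picruton, c=ke)
← created
→ mathcell.minus(x=-31/6)
← 31/6
→ mathcell.plus(x=64)
← 415/6
→ mathcell.plus(x=19/11)
← 4679/66
→ mathcell.quotient(x=55/9)
← 14037/1210
→ shelfsys.expunge(p=/nodre)
← ok
→ mathcell.tell()
← 14037/1210
→ shelfsys.peekin(p=/)
← [picruton, ruva, suhat]


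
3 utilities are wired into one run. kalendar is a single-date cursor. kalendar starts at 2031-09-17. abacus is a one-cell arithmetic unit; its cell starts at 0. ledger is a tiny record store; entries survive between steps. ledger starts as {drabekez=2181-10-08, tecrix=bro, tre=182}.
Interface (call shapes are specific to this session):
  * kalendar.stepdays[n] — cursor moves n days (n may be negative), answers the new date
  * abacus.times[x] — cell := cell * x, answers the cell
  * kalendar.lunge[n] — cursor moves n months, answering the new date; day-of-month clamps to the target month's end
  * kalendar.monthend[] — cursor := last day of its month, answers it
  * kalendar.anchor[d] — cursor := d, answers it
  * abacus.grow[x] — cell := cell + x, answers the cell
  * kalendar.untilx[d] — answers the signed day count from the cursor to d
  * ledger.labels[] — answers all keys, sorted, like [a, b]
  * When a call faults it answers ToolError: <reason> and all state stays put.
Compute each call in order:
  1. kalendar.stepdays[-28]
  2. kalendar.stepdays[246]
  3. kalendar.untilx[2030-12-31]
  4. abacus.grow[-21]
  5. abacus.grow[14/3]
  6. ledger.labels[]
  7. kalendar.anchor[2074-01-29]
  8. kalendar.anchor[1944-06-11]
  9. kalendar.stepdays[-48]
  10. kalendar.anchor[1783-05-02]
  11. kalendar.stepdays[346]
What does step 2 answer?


Answer: 2032-04-22

Derivation:
·→ kalendar.stepdays(n→-28)
·← 2031-08-20
·→ kalendar.stepdays(n→246)
·← 2032-04-22
·→ kalendar.untilx(d→2030-12-31)
·← -478
·→ abacus.grow(x→-21)
·← -21
·→ abacus.grow(x→14/3)
·← -49/3
·→ ledger.labels()
·← [drabekez, tecrix, tre]
·→ kalendar.anchor(d→2074-01-29)
·← 2074-01-29
·→ kalendar.anchor(d→1944-06-11)
·← 1944-06-11
·→ kalendar.stepdays(n→-48)
·← 1944-04-24
·→ kalendar.anchor(d→1783-05-02)
·← 1783-05-02
·→ kalendar.stepdays(n→346)
·← 1784-04-12


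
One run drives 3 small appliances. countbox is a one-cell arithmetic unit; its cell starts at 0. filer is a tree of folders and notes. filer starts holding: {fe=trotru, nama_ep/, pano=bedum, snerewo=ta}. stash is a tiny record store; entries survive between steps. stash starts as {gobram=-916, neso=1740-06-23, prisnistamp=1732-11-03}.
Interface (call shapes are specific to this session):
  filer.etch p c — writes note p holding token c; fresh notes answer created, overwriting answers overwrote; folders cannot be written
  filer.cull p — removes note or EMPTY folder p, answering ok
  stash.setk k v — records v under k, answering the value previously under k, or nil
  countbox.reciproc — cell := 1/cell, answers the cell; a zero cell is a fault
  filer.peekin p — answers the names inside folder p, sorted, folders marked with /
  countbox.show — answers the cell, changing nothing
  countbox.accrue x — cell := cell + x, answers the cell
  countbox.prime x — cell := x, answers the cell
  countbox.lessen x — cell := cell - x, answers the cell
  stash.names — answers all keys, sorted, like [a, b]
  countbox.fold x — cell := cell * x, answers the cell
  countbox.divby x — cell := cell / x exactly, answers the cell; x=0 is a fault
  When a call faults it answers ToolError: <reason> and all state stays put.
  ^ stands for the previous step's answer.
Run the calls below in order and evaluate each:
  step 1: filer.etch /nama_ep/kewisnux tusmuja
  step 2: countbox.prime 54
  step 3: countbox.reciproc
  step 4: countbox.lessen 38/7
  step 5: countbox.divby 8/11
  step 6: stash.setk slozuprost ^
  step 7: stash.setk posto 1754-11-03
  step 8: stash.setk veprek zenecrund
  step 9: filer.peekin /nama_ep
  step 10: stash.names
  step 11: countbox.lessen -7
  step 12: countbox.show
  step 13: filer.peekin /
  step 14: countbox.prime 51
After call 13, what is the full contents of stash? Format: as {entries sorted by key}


Do: filer.etch[/nama_ep/kewisnux; tusmuja]
See: created
Do: countbox.prime[54]
See: 54
Do: countbox.reciproc[]
See: 1/54
Do: countbox.lessen[38/7]
See: -2045/378
Do: countbox.divby[8/11]
See: -22495/3024
Do: stash.setk[slozuprost; ^]
See: nil
Do: stash.setk[posto; 1754-11-03]
See: nil
Do: stash.setk[veprek; zenecrund]
See: nil
Do: filer.peekin[/nama_ep]
See: [kewisnux]
Do: stash.names[]
See: [gobram, neso, posto, prisnistamp, slozuprost, veprek]
Do: countbox.lessen[-7]
See: -1327/3024
Do: countbox.show[]
See: -1327/3024
Do: filer.peekin[/]
See: [fe, nama_ep/, pano, snerewo]
Do: countbox.prime[51]
See: 51

Answer: {gobram=-916, neso=1740-06-23, posto=1754-11-03, prisnistamp=1732-11-03, slozuprost=-22495/3024, veprek=zenecrund}


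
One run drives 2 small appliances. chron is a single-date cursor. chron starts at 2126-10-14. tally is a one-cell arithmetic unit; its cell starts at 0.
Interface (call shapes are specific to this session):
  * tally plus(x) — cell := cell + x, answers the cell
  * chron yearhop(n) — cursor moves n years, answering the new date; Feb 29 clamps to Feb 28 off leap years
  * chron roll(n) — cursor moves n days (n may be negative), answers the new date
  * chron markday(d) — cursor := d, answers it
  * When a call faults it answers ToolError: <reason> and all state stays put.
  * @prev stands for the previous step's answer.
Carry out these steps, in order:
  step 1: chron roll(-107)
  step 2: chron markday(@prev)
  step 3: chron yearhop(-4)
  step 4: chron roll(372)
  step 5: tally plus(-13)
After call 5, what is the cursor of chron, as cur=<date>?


Answer: cur=2123-07-06

Derivation:
% chron roll n='-107'
  2126-06-29
% chron markday d='@prev'
  2126-06-29
% chron yearhop n='-4'
  2122-06-29
% chron roll n='372'
  2123-07-06
% tally plus x='-13'
  -13


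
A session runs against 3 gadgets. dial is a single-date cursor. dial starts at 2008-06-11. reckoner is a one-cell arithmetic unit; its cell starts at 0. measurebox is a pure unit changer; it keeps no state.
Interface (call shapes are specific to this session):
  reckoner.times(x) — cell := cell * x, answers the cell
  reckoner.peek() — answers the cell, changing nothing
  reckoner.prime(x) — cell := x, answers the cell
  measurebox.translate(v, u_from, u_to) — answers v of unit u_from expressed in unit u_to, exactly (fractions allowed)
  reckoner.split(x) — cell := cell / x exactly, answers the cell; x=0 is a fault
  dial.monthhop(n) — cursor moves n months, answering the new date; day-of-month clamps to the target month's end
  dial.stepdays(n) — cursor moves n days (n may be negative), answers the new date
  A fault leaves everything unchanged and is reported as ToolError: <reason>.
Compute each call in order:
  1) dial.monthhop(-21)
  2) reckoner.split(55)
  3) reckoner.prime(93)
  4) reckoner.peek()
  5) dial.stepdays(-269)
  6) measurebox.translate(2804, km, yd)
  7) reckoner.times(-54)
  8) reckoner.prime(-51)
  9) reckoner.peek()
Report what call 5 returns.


Answer: 2005-12-16

Derivation:
Act: dial.monthhop[n: -21]
Obs: 2006-09-11
Act: reckoner.split[x: 55]
Obs: 0
Act: reckoner.prime[x: 93]
Obs: 93
Act: reckoner.peek[]
Obs: 93
Act: dial.stepdays[n: -269]
Obs: 2005-12-16
Act: measurebox.translate[v: 2804; u_from: km; u_to: yd]
Obs: 3505000000/1143
Act: reckoner.times[x: -54]
Obs: -5022
Act: reckoner.prime[x: -51]
Obs: -51
Act: reckoner.peek[]
Obs: -51


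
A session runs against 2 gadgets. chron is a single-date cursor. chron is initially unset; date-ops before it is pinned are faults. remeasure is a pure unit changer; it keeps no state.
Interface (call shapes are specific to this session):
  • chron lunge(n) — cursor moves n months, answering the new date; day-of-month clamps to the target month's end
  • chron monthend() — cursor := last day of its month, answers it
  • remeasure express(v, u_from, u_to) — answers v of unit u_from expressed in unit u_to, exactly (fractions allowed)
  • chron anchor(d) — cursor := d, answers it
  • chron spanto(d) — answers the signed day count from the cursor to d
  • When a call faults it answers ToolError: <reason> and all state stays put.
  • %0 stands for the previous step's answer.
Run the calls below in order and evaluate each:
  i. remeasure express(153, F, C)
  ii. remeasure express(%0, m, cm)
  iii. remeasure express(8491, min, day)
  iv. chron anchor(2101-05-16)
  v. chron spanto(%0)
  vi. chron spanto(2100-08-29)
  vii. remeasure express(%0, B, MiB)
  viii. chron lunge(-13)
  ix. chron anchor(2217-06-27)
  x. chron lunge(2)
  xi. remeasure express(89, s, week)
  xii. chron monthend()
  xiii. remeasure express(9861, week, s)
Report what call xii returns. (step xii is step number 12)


~$ remeasure express 153 F C
  605/9
~$ remeasure express %0 m cm
  60500/9
~$ remeasure express 8491 min day
  8491/1440
~$ chron anchor 2101-05-16
  2101-05-16
~$ chron spanto %0
  0
~$ chron spanto 2100-08-29
  -260
~$ remeasure express %0 B MiB
  -65/262144
~$ chron lunge -13
  2100-04-16
~$ chron anchor 2217-06-27
  2217-06-27
~$ chron lunge 2
  2217-08-27
~$ remeasure express 89 s week
  89/604800
~$ chron monthend
  2217-08-31
~$ remeasure express 9861 week s
  5963932800

Answer: 2217-08-31
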